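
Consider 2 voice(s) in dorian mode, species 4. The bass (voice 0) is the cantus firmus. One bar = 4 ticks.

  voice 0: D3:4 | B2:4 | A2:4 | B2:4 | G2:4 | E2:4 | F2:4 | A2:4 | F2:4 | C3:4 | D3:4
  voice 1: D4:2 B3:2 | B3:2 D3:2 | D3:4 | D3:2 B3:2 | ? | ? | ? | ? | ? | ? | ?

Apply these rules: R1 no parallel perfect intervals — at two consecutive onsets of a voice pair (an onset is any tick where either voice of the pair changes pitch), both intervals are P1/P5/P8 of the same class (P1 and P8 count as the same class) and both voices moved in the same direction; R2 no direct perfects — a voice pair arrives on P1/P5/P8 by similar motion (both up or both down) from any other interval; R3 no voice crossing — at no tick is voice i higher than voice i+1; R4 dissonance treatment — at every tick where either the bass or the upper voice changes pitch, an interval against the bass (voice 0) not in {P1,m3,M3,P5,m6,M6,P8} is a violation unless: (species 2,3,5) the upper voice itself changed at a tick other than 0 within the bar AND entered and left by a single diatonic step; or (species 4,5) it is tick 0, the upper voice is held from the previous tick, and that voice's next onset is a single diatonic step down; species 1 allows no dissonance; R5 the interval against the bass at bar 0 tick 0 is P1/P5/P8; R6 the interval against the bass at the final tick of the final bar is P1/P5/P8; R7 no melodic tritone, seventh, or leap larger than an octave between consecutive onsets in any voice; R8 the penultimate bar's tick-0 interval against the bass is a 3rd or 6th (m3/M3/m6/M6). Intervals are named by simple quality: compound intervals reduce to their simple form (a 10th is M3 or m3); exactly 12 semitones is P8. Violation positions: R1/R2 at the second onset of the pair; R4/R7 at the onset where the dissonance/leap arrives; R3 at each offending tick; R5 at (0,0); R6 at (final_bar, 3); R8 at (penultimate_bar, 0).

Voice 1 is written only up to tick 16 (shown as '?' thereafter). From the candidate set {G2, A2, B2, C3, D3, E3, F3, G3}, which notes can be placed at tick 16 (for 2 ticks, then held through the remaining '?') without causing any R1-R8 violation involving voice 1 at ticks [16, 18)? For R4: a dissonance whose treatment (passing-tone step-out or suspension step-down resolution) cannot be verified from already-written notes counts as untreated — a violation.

{B2, E3}

G2: violates R1,R7
A2: violates R4,R7
B2: legal
C3: violates R4,R7
D3: violates R2
E3: legal
F3: violates R4,R7
G3: violates R1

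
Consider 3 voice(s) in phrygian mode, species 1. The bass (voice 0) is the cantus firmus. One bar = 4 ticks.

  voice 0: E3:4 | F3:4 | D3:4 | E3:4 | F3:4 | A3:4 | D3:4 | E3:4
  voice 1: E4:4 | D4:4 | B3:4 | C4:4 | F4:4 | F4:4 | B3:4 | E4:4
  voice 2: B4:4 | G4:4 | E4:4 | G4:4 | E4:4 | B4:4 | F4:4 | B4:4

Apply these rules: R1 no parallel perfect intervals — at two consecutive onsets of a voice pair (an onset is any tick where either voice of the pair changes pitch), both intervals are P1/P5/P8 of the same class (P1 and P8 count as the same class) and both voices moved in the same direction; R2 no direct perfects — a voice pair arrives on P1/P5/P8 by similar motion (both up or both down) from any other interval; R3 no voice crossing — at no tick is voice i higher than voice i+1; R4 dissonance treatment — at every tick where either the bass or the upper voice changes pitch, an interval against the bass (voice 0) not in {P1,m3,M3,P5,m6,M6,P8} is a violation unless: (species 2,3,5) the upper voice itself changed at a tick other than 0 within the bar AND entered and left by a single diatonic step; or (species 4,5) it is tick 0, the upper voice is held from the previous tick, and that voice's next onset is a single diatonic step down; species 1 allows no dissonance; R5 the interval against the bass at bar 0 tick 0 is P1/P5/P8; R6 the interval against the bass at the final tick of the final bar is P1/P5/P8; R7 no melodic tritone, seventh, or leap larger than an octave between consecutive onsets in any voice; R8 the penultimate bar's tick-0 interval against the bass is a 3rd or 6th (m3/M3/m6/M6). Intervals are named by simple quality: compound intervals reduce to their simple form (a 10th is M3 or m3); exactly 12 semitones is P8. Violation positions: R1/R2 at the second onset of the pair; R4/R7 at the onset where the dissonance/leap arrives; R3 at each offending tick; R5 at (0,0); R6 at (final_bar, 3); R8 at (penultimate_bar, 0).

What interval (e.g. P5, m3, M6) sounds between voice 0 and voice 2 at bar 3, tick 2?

m3

voice 0=E3 voice 2=G4 -> m3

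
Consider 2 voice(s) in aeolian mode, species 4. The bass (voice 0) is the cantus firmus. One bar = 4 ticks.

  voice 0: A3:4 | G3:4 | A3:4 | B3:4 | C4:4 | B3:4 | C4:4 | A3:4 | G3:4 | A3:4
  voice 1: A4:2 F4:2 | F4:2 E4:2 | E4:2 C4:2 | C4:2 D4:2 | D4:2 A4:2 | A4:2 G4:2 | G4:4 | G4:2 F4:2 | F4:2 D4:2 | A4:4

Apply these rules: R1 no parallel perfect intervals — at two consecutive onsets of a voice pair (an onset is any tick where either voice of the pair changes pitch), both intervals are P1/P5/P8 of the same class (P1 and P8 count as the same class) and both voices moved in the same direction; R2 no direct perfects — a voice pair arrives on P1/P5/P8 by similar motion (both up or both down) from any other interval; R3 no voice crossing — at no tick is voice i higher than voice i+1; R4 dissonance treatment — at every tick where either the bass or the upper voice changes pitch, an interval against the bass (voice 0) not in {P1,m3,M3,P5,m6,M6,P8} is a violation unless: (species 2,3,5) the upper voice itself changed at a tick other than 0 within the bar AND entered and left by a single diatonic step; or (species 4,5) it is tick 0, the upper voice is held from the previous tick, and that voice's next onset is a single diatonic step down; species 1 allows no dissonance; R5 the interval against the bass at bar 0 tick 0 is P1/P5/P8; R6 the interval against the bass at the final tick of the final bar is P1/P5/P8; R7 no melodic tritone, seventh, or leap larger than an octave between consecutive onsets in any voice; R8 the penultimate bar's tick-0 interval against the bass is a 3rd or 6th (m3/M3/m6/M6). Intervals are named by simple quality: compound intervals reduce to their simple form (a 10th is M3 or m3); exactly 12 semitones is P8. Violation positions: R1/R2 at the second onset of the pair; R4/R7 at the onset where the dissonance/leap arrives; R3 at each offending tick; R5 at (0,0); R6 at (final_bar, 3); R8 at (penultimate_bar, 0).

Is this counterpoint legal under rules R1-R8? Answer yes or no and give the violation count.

No (5 violations)

bar 0: v0=A3 v1=A4 (P8)
bar 1: v0=G3 v1=F4 (m7)
bar 2: v0=A3 v1=E4 (P5)
bar 3: v0=B3 v1=C4 (m2)
bar 4: v0=C4 v1=D4 (M2)
bar 5: v0=B3 v1=A4 (m7)
bar 6: v0=C4 v1=G4 (P5)
bar 7: v0=A3 v1=G4 (m7)
bar 8: v0=G3 v1=F4 (m7)
bar 9: v0=A3 v1=A4 (P8)
  R4 @ bar3.0: B3/C4 m2 untreated
  R4 @ bar4.0: C4/D4 M2 untreated
  R4 @ bar8.0: G3/F4 m7 untreated
  R8 @ bar8.0: penult m7 not 3rd/6th
  R2 @ bar9.0: G3/D4 P5 -> A3/A4 P8 similar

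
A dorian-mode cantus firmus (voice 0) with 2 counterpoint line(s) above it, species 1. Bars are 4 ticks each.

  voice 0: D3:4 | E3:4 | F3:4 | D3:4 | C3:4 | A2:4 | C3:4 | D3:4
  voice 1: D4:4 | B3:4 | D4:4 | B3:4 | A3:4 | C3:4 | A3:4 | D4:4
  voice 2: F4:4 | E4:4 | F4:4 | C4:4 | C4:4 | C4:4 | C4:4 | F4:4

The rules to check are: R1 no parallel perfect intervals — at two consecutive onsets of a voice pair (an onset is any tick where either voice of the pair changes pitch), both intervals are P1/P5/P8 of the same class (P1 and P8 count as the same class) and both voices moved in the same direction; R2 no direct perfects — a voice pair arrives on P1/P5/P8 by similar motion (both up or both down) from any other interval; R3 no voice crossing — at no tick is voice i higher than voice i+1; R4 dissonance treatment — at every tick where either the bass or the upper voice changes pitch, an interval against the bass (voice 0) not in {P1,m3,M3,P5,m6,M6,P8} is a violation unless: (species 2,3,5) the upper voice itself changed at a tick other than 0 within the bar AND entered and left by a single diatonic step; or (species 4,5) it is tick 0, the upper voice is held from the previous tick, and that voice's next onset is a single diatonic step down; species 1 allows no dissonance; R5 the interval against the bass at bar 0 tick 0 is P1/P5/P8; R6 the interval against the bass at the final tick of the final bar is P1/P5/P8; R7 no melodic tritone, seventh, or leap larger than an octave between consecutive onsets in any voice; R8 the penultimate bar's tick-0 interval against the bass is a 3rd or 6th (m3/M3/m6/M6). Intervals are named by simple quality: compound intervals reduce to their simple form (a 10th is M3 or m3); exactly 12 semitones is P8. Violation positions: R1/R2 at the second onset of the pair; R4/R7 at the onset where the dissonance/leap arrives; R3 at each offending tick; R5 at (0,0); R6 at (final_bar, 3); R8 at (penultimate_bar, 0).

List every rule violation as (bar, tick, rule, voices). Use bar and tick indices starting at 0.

(0, 0, R5, (0, 2))
(2, 0, R1, (0, 2))
(3, 0, R4, (0, 2))
(6, 0, R8, (0, 2))
(7, 0, R2, (0, 1))
(7, 3, R6, (0, 2))

bar 0: v0=D3 v1=D4 v2=F4 downbeat m3
bar 1: v0=E3 v1=B3 v2=E4 downbeat P8
bar 2: v0=F3 v1=D4 v2=F4 downbeat P8
bar 3: v0=D3 v1=B3 v2=C4 downbeat m7
bar 4: v0=C3 v1=A3 v2=C4 downbeat P8
bar 5: v0=A2 v1=C3 v2=C4 downbeat m3
bar 6: v0=C3 v1=A3 v2=C4 downbeat P8
bar 7: v0=D3 v1=D4 v2=F4 downbeat m3
  -> R5 @ bar 0 tick 0 v(0, 2): opens on m3
  -> R1 @ bar 2 tick 0 v(0, 2): E3/E4 P8 -> F3/F4 P8 similar
  -> R4 @ bar 3 tick 0 v(0, 2): D3/C4 m7 untreated
  -> R8 @ bar 6 tick 0 v(0, 2): penult P8 not 3rd/6th
  -> R2 @ bar 7 tick 0 v(0, 1): C3/A3 M6 -> D3/D4 P8 similar
  -> R6 @ bar 7 tick 3 v(0, 2): closes on m3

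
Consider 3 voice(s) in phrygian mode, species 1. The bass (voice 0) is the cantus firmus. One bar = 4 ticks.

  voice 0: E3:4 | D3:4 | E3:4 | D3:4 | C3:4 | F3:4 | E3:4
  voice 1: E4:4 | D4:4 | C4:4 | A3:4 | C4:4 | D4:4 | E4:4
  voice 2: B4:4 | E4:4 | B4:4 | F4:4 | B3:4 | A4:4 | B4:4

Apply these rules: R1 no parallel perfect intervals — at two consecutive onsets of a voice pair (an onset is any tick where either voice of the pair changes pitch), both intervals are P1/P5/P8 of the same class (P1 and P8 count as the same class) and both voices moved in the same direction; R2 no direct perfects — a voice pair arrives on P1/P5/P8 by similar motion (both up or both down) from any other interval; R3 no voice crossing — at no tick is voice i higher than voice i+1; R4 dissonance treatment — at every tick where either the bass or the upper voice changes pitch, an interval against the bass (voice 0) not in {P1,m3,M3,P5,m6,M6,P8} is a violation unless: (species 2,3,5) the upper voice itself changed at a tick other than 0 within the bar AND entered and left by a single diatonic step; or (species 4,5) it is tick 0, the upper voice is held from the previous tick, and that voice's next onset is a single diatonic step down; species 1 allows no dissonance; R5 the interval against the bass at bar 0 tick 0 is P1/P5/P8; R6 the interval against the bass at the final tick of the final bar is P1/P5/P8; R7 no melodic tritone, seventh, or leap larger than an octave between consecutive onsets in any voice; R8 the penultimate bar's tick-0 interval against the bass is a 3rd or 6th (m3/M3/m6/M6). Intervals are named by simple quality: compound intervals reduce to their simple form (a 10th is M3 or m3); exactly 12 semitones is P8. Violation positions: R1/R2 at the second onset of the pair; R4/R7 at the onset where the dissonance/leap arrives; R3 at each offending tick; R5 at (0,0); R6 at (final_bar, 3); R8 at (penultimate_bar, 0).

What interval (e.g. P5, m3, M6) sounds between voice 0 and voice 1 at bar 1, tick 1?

voice 0=D3 voice 1=D4 -> P8

P8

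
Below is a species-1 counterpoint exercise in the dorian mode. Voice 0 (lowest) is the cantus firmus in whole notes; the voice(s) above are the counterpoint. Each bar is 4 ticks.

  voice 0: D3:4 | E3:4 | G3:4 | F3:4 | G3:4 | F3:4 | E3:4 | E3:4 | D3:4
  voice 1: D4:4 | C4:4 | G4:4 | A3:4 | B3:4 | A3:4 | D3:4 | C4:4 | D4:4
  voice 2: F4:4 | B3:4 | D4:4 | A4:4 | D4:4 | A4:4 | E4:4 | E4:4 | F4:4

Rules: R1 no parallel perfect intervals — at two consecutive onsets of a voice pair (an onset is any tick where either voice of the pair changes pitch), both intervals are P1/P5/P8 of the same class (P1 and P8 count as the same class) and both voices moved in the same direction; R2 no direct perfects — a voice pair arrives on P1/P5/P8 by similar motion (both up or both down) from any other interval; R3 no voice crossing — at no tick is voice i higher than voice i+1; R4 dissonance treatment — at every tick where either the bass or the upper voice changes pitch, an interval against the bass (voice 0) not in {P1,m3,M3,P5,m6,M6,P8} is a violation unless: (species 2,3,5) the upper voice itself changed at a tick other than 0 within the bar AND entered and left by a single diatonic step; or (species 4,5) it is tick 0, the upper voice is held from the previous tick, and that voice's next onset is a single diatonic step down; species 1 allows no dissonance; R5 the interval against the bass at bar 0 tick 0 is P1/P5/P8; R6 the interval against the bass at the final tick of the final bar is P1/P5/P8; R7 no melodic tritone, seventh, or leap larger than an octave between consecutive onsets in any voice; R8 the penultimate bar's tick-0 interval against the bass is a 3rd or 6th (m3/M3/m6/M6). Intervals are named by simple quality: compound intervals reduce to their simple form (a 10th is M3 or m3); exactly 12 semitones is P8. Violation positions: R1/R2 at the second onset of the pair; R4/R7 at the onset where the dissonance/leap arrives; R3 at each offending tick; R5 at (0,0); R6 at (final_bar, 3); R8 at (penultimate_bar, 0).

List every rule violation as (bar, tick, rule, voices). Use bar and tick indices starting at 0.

(0, 0, R5, (0, 2))
(1, 0, R3, (1, 2))
(1, 0, R7, (2,))
(1, 1, R3, (1, 2))
(1, 2, R3, (1, 2))
(1, 3, R3, (1, 2))
(2, 0, R1, (0, 2))
(2, 0, R2, (0, 1))
(2, 0, R3, (1, 2))
(2, 1, R3, (1, 2))
(2, 2, R3, (1, 2))
(2, 3, R3, (1, 2))
(3, 0, R7, (1,))
(6, 0, R2, (0, 2))
(6, 0, R3, (0, 1))
(6, 0, R4, (0, 1))
(6, 1, R3, (0, 1))
(6, 2, R3, (0, 1))
(6, 3, R3, (0, 1))
(7, 0, R7, (1,))
(7, 0, R8, (0, 2))
(8, 3, R6, (0, 2))

bar 0: v0=D3 v1=D4 v2=F4 downbeat m3
bar 1: v0=E3 v1=C4 v2=B3 downbeat P5
bar 2: v0=G3 v1=G4 v2=D4 downbeat P5
bar 3: v0=F3 v1=A3 v2=A4 downbeat M3
bar 4: v0=G3 v1=B3 v2=D4 downbeat P5
bar 5: v0=F3 v1=A3 v2=A4 downbeat M3
bar 6: v0=E3 v1=D3 v2=E4 downbeat P8
bar 7: v0=E3 v1=C4 v2=E4 downbeat P8
bar 8: v0=D3 v1=D4 v2=F4 downbeat m3
  -> R5 @ bar 0 tick 0 v(0, 2): opens on m3
  -> R3 @ bar 1 tick 0 v(1, 2): C4 above B3
  -> R7 @ bar 1 tick 0 v(2,): F4->B3 leap 6st
  -> R3 @ bar 1 tick 1 v(1, 2): C4 above B3
  -> R3 @ bar 1 tick 2 v(1, 2): C4 above B3
  -> R3 @ bar 1 tick 3 v(1, 2): C4 above B3
  -> R1 @ bar 2 tick 0 v(0, 2): E3/B3 P5 -> G3/D4 P5 similar
  -> R2 @ bar 2 tick 0 v(0, 1): E3/C4 m6 -> G3/G4 P8 similar
  -> R3 @ bar 2 tick 0 v(1, 2): G4 above D4
  -> R3 @ bar 2 tick 1 v(1, 2): G4 above D4
  -> R3 @ bar 2 tick 2 v(1, 2): G4 above D4
  -> R3 @ bar 2 tick 3 v(1, 2): G4 above D4
  -> R7 @ bar 3 tick 0 v(1,): G4->A3 leap 10st
  -> R2 @ bar 6 tick 0 v(0, 2): F3/A4 M3 -> E3/E4 P8 similar
  -> R3 @ bar 6 tick 0 v(0, 1): E3 above D3
  -> R4 @ bar 6 tick 0 v(0, 1): E3/D3 M2 untreated
  -> R3 @ bar 6 tick 1 v(0, 1): E3 above D3
  -> R3 @ bar 6 tick 2 v(0, 1): E3 above D3
  -> R3 @ bar 6 tick 3 v(0, 1): E3 above D3
  -> R7 @ bar 7 tick 0 v(1,): D3->C4 leap 10st
  -> R8 @ bar 7 tick 0 v(0, 2): penult P8 not 3rd/6th
  -> R6 @ bar 8 tick 3 v(0, 2): closes on m3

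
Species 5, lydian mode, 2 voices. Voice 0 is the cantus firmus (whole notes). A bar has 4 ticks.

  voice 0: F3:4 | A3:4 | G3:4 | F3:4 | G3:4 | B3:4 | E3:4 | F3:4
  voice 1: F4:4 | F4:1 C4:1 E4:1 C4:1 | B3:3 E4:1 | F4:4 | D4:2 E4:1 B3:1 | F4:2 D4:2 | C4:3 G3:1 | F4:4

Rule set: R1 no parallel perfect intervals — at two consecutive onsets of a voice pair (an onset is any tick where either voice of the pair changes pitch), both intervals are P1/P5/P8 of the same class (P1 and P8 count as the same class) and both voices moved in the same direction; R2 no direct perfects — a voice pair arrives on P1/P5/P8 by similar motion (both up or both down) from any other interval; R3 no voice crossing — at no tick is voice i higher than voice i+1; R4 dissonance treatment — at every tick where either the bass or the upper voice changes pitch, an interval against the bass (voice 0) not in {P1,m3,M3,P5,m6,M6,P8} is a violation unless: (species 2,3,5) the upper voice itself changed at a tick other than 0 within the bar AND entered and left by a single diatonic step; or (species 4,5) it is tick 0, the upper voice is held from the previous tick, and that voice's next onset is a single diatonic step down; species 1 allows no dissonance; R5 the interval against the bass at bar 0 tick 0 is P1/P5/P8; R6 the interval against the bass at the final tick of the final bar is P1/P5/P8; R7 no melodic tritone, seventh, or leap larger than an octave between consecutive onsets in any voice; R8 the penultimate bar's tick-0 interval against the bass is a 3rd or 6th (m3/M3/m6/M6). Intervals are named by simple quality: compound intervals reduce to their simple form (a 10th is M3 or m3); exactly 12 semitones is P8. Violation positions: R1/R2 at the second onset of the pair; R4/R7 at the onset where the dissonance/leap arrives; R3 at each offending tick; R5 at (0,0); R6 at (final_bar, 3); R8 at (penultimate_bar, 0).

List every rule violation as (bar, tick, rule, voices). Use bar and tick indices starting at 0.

bar 0: v0=F3 v1=F4 downbeat P8
bar 1: v0=A3 v1=F4 downbeat m6
bar 2: v0=G3 v1=B3 downbeat M3
bar 3: v0=F3 v1=F4 downbeat P8
bar 4: v0=G3 v1=D4 downbeat P5
bar 5: v0=B3 v1=F4 downbeat TT
bar 6: v0=E3 v1=C4 downbeat m6
bar 7: v0=F3 v1=F4 downbeat P8
  -> R4 @ bar 5 tick 0 v(0, 1): B3/F4 TT untreated
  -> R7 @ bar 5 tick 0 v(1,): B3->F4 leap 6st
  -> R2 @ bar 7 tick 0 v(0, 1): E3/G3 m3 -> F3/F4 P8 similar
  -> R7 @ bar 7 tick 0 v(1,): G3->F4 leap 10st

(5, 0, R4, (0, 1))
(5, 0, R7, (1,))
(7, 0, R2, (0, 1))
(7, 0, R7, (1,))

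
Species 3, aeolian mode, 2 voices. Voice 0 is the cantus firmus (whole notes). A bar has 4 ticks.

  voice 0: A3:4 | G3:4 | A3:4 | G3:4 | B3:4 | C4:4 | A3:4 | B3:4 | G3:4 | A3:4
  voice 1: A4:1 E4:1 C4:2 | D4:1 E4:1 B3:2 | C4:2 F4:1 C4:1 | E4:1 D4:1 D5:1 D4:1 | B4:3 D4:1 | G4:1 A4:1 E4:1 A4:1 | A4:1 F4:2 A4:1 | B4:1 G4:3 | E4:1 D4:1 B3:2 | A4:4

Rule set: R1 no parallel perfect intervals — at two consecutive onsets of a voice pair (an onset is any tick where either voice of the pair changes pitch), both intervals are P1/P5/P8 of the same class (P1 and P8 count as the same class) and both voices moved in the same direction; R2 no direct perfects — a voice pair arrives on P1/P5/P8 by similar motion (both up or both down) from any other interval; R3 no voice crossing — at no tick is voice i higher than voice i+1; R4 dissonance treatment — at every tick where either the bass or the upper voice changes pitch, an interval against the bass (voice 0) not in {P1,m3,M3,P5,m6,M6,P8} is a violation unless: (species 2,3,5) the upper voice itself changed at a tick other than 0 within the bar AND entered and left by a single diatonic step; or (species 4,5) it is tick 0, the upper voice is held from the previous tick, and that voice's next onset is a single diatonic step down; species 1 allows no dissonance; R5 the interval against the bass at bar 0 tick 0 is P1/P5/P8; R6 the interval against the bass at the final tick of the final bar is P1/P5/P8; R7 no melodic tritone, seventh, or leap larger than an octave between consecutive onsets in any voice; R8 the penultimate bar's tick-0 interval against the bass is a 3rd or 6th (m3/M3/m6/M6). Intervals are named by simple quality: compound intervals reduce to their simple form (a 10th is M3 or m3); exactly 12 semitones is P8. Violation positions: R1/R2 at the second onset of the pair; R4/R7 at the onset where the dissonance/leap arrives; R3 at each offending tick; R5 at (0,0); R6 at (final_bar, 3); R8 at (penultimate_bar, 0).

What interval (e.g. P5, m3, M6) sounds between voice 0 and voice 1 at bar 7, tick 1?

voice 0=B3 voice 1=G4 -> m6

m6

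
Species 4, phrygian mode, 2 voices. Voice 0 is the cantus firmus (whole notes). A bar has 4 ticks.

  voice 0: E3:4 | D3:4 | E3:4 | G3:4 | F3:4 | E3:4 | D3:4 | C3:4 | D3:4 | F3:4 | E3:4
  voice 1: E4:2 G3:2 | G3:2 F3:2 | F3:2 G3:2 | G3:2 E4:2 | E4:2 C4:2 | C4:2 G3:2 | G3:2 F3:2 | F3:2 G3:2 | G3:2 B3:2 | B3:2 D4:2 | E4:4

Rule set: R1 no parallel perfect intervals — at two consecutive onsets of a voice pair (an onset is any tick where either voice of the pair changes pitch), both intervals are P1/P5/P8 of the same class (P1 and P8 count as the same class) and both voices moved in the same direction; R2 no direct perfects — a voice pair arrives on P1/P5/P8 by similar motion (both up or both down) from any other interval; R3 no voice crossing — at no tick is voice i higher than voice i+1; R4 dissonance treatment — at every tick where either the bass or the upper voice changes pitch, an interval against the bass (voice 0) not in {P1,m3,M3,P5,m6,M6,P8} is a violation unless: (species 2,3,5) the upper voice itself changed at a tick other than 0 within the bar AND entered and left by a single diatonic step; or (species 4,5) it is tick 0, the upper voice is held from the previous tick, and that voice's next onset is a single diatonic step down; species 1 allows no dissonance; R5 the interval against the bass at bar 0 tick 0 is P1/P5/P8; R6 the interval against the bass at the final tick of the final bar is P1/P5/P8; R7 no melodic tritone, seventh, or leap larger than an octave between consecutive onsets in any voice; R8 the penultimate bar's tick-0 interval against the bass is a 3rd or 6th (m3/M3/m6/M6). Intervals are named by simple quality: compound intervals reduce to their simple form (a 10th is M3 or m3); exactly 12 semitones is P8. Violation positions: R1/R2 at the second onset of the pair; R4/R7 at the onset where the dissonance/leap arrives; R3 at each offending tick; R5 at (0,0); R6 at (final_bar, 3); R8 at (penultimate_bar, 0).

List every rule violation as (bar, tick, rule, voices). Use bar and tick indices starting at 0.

(2, 0, R4, (0, 1))
(4, 0, R4, (0, 1))
(7, 0, R4, (0, 1))
(8, 0, R4, (0, 1))
(9, 0, R4, (0, 1))
(9, 0, R8, (0, 1))

bar 0: v0=E3 v1=E4 downbeat P8
bar 1: v0=D3 v1=G3 downbeat P4
bar 2: v0=E3 v1=F3 downbeat m2
bar 3: v0=G3 v1=G3 downbeat P1
bar 4: v0=F3 v1=E4 downbeat M7
bar 5: v0=E3 v1=C4 downbeat m6
bar 6: v0=D3 v1=G3 downbeat P4
bar 7: v0=C3 v1=F3 downbeat P4
bar 8: v0=D3 v1=G3 downbeat P4
bar 9: v0=F3 v1=B3 downbeat TT
bar 10: v0=E3 v1=E4 downbeat P8
  -> R4 @ bar 2 tick 0 v(0, 1): E3/F3 m2 untreated
  -> R4 @ bar 4 tick 0 v(0, 1): F3/E4 M7 untreated
  -> R4 @ bar 7 tick 0 v(0, 1): C3/F3 P4 untreated
  -> R4 @ bar 8 tick 0 v(0, 1): D3/G3 P4 untreated
  -> R4 @ bar 9 tick 0 v(0, 1): F3/B3 TT untreated
  -> R8 @ bar 9 tick 0 v(0, 1): penult TT not 3rd/6th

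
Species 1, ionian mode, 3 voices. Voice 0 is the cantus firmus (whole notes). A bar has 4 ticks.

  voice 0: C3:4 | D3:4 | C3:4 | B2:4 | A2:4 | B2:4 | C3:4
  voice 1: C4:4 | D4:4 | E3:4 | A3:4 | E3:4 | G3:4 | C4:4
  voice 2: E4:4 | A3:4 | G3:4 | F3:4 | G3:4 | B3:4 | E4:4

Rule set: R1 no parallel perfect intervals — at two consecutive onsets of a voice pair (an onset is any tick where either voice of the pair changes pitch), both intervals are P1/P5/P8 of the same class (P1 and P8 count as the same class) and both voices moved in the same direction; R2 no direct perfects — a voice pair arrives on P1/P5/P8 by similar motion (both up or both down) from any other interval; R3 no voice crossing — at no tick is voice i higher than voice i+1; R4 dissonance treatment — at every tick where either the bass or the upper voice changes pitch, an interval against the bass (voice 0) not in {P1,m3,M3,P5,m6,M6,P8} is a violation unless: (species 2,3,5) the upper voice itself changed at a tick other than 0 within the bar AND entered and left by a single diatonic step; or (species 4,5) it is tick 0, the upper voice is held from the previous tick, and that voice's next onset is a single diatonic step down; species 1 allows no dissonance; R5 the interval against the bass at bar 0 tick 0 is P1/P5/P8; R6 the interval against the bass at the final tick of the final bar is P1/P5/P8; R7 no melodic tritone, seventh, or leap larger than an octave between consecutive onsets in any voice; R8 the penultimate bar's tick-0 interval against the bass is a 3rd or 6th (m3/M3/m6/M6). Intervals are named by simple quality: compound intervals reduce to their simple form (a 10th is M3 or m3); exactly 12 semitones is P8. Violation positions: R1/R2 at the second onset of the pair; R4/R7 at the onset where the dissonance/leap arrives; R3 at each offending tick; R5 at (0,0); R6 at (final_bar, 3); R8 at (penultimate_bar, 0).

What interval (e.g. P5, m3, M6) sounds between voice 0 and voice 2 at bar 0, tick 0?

voice 0=C3 voice 2=E4 -> M3

M3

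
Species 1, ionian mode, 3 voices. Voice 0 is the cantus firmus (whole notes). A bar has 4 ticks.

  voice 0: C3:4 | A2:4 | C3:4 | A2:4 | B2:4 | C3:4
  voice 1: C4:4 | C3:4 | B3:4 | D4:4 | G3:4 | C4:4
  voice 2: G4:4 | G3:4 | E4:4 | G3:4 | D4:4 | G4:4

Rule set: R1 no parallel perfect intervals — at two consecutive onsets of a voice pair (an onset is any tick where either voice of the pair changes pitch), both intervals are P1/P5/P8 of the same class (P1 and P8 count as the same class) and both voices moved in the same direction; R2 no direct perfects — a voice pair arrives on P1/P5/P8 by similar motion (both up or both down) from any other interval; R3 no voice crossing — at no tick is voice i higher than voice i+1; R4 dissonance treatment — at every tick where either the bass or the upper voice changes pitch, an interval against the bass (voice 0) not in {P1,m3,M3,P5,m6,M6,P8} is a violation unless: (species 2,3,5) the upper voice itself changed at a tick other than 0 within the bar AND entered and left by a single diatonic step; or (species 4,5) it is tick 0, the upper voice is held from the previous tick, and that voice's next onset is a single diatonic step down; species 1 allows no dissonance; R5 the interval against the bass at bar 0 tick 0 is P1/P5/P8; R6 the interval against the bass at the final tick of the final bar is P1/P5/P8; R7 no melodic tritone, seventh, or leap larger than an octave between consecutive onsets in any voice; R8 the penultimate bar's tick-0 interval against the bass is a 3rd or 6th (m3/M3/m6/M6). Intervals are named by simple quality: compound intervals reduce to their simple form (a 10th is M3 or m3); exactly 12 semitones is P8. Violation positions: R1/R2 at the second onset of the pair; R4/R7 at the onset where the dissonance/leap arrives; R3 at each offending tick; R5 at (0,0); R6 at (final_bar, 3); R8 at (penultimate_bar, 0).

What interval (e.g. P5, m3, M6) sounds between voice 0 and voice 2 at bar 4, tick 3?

voice 0=B2 voice 2=D4 -> m3

m3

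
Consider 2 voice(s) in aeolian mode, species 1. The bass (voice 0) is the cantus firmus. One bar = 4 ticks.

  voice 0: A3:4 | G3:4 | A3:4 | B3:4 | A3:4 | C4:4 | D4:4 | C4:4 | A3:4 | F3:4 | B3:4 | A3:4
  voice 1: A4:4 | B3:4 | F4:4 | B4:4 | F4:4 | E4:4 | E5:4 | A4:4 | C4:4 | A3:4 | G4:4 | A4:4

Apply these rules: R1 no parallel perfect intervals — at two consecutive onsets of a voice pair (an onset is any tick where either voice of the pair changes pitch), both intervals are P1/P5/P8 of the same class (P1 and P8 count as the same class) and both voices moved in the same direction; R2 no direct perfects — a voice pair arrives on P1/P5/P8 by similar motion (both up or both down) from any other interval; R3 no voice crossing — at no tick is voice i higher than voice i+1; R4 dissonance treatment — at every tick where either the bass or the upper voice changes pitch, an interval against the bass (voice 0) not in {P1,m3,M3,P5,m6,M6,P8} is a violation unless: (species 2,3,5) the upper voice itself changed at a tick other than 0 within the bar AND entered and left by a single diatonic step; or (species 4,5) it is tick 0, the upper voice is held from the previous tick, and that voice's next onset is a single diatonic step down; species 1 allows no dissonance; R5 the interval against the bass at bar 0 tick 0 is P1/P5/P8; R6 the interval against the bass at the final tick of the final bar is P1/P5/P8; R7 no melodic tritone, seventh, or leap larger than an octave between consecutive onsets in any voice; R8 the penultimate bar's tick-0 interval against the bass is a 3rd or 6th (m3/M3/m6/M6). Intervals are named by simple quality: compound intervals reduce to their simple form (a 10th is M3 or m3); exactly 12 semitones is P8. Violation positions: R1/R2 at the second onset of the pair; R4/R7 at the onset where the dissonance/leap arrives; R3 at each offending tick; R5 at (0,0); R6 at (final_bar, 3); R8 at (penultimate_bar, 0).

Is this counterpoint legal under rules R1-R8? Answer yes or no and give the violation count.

No (8 violations)

bar 0: v0=A3 v1=A4 (P8)
bar 1: v0=G3 v1=B3 (M3)
bar 2: v0=A3 v1=F4 (m6)
bar 3: v0=B3 v1=B4 (P8)
bar 4: v0=A3 v1=F4 (m6)
bar 5: v0=C4 v1=E4 (M3)
bar 6: v0=D4 v1=E5 (M2)
bar 7: v0=C4 v1=A4 (M6)
bar 8: v0=A3 v1=C4 (m3)
bar 9: v0=F3 v1=A3 (M3)
bar 10: v0=B3 v1=G4 (m6)
bar 11: v0=A3 v1=A4 (P8)
  R7 @ bar1.0: A4->B3 leap 10st
  R7 @ bar2.0: B3->F4 leap 6st
  R2 @ bar3.0: A3/F4 m6 -> B3/B4 P8 similar
  R7 @ bar3.0: F4->B4 leap 6st
  R7 @ bar4.0: B4->F4 leap 6st
  R4 @ bar6.0: D4/E5 M2 untreated
  R7 @ bar10.0: F3->B3 leap 6st
  R7 @ bar10.0: A3->G4 leap 10st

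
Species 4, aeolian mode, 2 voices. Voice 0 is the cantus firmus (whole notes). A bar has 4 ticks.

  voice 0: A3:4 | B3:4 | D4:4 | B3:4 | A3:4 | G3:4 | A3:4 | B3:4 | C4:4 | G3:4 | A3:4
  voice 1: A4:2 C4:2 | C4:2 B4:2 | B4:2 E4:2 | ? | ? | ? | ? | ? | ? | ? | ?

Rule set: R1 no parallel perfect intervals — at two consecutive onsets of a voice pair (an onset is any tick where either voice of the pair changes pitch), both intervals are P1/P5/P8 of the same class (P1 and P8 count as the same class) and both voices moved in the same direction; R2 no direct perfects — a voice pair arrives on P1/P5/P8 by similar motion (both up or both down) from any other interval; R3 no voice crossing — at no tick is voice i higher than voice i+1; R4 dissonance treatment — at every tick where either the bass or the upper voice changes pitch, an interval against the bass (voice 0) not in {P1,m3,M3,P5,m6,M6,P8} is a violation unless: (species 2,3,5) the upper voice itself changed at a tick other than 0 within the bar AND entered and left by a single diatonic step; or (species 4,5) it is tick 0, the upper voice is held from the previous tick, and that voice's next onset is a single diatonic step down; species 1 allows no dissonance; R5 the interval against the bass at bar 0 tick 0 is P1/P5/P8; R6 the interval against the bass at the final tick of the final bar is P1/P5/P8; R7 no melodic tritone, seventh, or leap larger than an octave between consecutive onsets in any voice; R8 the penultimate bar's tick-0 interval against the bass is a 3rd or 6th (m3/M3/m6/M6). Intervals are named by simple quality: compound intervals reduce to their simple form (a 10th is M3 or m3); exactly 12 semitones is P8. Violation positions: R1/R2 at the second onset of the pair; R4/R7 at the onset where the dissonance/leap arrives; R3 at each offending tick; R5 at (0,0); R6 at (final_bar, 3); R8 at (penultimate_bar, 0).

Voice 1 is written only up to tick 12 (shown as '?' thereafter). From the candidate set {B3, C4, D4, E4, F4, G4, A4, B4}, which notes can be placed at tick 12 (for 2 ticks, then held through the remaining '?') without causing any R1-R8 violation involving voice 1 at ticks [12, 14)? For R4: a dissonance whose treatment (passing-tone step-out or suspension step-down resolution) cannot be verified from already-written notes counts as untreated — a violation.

{B4, D4, G4}

B3: violates R2
C4: violates R4
D4: legal
E4: violates R4
F4: violates R4
G4: legal
A4: violates R4
B4: legal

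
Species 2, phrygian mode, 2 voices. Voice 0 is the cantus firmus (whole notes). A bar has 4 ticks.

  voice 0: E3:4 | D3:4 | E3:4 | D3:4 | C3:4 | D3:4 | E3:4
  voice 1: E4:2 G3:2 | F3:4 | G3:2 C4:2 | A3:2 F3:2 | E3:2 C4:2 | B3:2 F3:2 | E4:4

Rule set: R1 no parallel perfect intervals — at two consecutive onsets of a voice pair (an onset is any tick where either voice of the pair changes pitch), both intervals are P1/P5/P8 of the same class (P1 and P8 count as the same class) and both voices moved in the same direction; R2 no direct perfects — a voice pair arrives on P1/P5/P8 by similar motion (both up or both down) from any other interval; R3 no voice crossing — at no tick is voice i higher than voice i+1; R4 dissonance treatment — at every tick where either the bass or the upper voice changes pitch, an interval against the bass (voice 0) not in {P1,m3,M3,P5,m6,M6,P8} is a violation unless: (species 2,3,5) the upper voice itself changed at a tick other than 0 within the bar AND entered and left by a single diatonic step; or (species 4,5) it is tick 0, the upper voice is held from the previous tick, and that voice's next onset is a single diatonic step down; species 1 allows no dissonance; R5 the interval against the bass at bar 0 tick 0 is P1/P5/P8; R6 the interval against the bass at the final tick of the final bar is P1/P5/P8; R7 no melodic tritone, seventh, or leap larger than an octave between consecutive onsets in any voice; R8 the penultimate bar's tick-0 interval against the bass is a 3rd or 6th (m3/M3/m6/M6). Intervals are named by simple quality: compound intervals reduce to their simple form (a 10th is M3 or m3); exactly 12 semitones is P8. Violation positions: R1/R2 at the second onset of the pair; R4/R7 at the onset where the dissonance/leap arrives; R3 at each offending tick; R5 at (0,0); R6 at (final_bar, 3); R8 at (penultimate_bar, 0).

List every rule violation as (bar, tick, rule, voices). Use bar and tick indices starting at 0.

bar 0: v0=E3 v1=E4 downbeat P8
bar 1: v0=D3 v1=F3 downbeat m3
bar 2: v0=E3 v1=G3 downbeat m3
bar 3: v0=D3 v1=A3 downbeat P5
bar 4: v0=C3 v1=E3 downbeat M3
bar 5: v0=D3 v1=B3 downbeat M6
bar 6: v0=E3 v1=E4 downbeat P8
  -> R2 @ bar 3 tick 0 v(0, 1): E3/C4 m6 -> D3/A3 P5 similar
  -> R7 @ bar 5 tick 2 v(1,): B3->F3 leap 6st
  -> R2 @ bar 6 tick 0 v(0, 1): D3/F3 m3 -> E3/E4 P8 similar
  -> R7 @ bar 6 tick 0 v(1,): F3->E4 leap 11st

(3, 0, R2, (0, 1))
(5, 2, R7, (1,))
(6, 0, R2, (0, 1))
(6, 0, R7, (1,))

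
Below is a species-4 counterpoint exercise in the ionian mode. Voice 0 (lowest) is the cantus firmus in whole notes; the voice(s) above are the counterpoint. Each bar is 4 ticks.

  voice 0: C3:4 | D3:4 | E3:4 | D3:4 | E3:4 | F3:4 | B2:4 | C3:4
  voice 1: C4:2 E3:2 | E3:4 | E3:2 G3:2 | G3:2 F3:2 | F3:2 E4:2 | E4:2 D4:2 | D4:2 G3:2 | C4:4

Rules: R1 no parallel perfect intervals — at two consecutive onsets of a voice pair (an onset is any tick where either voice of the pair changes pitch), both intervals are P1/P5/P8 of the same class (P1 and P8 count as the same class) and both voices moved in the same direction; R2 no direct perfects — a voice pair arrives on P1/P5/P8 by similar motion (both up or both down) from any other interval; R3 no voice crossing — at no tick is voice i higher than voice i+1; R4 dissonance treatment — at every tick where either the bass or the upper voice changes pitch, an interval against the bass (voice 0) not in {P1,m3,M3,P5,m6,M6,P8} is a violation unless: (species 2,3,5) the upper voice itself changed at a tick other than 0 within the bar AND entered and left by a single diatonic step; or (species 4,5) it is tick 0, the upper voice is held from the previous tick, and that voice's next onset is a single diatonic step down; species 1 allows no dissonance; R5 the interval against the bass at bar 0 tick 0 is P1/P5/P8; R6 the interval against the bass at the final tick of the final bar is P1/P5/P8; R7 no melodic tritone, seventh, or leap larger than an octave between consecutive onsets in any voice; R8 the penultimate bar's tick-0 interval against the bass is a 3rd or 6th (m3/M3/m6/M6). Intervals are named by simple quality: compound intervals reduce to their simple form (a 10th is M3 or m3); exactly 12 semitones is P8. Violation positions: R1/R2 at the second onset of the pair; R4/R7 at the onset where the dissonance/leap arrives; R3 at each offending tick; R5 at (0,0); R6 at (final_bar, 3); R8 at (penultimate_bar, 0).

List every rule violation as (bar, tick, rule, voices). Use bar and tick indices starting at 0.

bar 0: v0=C3 v1=C4 downbeat P8
bar 1: v0=D3 v1=E3 downbeat M2
bar 2: v0=E3 v1=E3 downbeat P1
bar 3: v0=D3 v1=G3 downbeat P4
bar 4: v0=E3 v1=F3 downbeat m2
bar 5: v0=F3 v1=E4 downbeat M7
bar 6: v0=B2 v1=D4 downbeat m3
bar 7: v0=C3 v1=C4 downbeat P8
  -> R4 @ bar 1 tick 0 v(0, 1): D3/E3 M2 untreated
  -> R4 @ bar 4 tick 0 v(0, 1): E3/F3 m2 untreated
  -> R7 @ bar 4 tick 2 v(1,): F3->E4 leap 11st
  -> R7 @ bar 6 tick 0 v(0,): F3->B2 leap 6st
  -> R2 @ bar 7 tick 0 v(0, 1): B2/G3 m6 -> C3/C4 P8 similar

(1, 0, R4, (0, 1))
(4, 0, R4, (0, 1))
(4, 2, R7, (1,))
(6, 0, R7, (0,))
(7, 0, R2, (0, 1))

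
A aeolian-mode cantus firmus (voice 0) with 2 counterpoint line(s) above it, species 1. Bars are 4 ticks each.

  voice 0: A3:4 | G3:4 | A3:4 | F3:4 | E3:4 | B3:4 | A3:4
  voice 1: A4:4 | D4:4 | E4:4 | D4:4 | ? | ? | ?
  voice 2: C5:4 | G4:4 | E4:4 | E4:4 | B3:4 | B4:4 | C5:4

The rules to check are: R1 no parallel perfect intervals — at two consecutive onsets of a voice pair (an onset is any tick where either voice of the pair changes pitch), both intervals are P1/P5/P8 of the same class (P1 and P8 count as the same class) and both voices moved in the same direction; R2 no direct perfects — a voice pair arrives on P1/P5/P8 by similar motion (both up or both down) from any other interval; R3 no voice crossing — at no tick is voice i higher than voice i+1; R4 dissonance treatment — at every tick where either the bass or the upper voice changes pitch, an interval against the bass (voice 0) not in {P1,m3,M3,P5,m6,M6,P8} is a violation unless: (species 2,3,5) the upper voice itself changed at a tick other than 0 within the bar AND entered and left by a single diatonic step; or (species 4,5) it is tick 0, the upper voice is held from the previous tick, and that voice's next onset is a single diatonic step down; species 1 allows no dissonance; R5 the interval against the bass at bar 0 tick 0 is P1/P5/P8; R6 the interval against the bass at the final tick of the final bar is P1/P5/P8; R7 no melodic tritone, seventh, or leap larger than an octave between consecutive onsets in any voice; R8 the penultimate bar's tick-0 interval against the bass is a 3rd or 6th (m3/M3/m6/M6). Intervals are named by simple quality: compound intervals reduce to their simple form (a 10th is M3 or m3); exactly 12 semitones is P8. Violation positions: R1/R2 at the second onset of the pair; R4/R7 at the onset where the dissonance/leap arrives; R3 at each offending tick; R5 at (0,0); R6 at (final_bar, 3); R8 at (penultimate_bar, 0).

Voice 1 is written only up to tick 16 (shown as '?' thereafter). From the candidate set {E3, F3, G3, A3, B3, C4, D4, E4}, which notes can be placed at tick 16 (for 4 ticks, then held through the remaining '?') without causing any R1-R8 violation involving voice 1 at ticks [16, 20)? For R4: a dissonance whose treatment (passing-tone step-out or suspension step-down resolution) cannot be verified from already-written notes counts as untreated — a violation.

{G3}

E3: violates R2,R7
F3: violates R4
G3: legal
A3: violates R4
B3: violates R2
C4: violates R3
D4: violates R3,R4
E4: violates R3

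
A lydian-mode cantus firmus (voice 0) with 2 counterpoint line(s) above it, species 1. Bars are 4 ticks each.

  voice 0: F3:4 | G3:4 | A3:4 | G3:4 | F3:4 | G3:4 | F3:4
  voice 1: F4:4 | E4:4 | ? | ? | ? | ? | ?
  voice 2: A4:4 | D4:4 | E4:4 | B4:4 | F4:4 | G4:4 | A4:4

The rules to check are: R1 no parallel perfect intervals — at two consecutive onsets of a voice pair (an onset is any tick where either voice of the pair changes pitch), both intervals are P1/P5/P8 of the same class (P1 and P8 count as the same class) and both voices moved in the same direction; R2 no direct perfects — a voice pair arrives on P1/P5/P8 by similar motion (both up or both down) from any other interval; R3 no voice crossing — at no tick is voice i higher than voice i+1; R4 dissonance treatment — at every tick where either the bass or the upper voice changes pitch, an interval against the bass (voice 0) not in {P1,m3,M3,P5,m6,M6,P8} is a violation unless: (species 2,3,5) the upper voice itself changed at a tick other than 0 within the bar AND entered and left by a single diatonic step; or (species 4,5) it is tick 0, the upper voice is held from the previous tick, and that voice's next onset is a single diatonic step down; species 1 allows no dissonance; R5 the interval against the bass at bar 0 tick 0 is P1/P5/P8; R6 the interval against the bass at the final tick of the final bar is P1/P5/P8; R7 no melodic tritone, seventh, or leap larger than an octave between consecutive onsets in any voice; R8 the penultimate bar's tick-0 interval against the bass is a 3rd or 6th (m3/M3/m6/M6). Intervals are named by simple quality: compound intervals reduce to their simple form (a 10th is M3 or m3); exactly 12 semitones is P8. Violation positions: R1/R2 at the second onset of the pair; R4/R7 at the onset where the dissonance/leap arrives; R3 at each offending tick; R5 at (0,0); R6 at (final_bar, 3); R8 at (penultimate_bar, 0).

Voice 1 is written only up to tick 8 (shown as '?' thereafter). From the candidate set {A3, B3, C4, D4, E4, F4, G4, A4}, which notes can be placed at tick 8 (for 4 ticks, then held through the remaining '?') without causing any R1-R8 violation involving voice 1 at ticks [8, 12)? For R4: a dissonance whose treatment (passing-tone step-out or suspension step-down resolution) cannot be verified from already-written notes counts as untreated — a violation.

A3: legal
B3: violates R4
C4: legal
D4: violates R4
E4: legal
F4: violates R3
G4: violates R3,R4
A4: violates R2,R3

{A3, C4, E4}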